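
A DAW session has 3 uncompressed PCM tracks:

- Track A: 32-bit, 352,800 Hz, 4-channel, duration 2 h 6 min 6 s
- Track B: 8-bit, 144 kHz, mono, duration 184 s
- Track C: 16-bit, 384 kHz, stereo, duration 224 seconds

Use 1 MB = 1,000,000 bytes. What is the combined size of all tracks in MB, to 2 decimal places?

Track A: 2 h 6 min 6 s = 7,566 s; 352,800 × 7,566 × 4 × 4 = 42,708,556,800 bytes.
Track B: 144,000 × 184 × 1 × 1 = 26,496,000 bytes.
Track C: 384,000 × 224 × 2 × 2 = 344,064,000 bytes.
Total = 43,079,116,800 bytes = 43079.12 MB.

43079.12 MB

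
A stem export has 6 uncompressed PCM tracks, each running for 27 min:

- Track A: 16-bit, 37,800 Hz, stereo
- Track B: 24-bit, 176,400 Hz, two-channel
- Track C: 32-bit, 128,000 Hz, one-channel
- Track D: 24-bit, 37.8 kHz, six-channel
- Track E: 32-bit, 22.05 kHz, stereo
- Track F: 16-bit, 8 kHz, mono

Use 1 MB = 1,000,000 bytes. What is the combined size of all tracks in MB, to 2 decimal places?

27 min = 1,620 s.
Track A: 37,800 × 1,620 × 2 × 2 = 244,944,000 bytes.
Track B: 176,400 × 1,620 × 3 × 2 = 1,714,608,000 bytes.
Track C: 128,000 × 1,620 × 4 × 1 = 829,440,000 bytes.
Track D: 37,800 × 1,620 × 3 × 6 = 1,102,248,000 bytes.
Track E: 22,050 × 1,620 × 4 × 2 = 285,768,000 bytes.
Track F: 8,000 × 1,620 × 2 × 1 = 25,920,000 bytes.
Total = 4,202,928,000 bytes = 4202.93 MB.

4202.93 MB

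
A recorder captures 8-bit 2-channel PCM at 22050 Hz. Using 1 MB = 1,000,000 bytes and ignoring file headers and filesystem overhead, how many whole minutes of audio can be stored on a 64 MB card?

Uncompressed byte rate = 22,050 × 1 × 2 = 44,100 bytes/s.
Capacity = 64 × 1,000,000 = 64,000,000 bytes.
64,000,000 / 44,100 ≈ 1451.25 s → 24 minutes.

24 minutes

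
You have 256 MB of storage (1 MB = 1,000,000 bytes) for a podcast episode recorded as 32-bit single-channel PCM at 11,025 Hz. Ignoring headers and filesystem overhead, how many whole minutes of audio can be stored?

Uncompressed byte rate = 11,025 × 4 × 1 = 44,100 bytes/s.
Capacity = 256 × 1,000,000 = 256,000,000 bytes.
256,000,000 / 44,100 ≈ 5804.99 s → 96 minutes.

96 minutes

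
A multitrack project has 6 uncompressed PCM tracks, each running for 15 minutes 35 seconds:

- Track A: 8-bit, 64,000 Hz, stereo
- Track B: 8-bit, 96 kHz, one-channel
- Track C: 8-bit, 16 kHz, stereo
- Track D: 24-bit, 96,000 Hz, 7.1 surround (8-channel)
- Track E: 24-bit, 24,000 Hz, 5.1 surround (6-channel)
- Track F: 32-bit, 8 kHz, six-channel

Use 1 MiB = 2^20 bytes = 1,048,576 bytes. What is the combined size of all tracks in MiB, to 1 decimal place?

15 minutes 35 seconds = 935 s.
Track A: 64,000 × 935 × 1 × 2 = 119,680,000 bytes.
Track B: 96,000 × 935 × 1 × 1 = 89,760,000 bytes.
Track C: 16,000 × 935 × 1 × 2 = 29,920,000 bytes.
Track D: 96,000 × 935 × 3 × 8 = 2,154,240,000 bytes.
Track E: 24,000 × 935 × 3 × 6 = 403,920,000 bytes.
Track F: 8,000 × 935 × 4 × 6 = 179,520,000 bytes.
Total = 2,977,040,000 bytes = 2839.1 MiB.

2839.1 MiB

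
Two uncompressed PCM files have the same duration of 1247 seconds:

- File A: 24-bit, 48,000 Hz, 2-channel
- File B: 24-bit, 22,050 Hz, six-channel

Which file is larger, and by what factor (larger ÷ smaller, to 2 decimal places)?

File A: 48,000 × 3 × 2 = 288,000 bytes/s.
File B: 22,050 × 3 × 6 = 396,900 bytes/s.
File B is larger; ratio = 494,934,300 / 359,136,000 = 1.38.

File B, by a factor of 1.38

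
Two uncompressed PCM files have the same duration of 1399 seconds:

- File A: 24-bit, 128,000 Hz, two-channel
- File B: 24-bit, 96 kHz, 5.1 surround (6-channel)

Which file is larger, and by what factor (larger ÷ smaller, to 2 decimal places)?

File A: 128,000 × 3 × 2 = 768,000 bytes/s.
File B: 96,000 × 3 × 6 = 1,728,000 bytes/s.
File B is larger; ratio = 2,417,472,000 / 1,074,432,000 = 2.25.

File B, by a factor of 2.25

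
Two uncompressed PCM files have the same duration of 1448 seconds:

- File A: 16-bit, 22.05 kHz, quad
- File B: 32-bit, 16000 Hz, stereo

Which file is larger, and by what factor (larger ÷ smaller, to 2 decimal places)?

File A: 22,050 × 2 × 4 = 176,400 bytes/s.
File B: 16,000 × 4 × 2 = 128,000 bytes/s.
File A is larger; ratio = 255,427,200 / 185,344,000 = 1.38.

File A, by a factor of 1.38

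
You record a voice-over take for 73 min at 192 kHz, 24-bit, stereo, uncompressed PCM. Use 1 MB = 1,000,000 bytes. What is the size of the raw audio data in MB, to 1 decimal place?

Duration = 73 min = 4,380 s.
Bytes = 192,000 samples/s × 4,380 s × 3 bytes/sample × 2 ch = 5,045,760,000 bytes.
5,045,760,000 / 1,000,000 = 5045.8 MB.

5045.8 MB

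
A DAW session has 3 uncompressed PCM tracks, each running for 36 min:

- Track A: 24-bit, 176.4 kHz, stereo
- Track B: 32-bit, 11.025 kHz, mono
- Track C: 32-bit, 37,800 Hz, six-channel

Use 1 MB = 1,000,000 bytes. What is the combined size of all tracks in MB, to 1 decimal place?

4341.0 MB

36 min = 2,160 s.
Track A: 176,400 × 2,160 × 3 × 2 = 2,286,144,000 bytes.
Track B: 11,025 × 2,160 × 4 × 1 = 95,256,000 bytes.
Track C: 37,800 × 2,160 × 4 × 6 = 1,959,552,000 bytes.
Total = 4,340,952,000 bytes = 4341.0 MB.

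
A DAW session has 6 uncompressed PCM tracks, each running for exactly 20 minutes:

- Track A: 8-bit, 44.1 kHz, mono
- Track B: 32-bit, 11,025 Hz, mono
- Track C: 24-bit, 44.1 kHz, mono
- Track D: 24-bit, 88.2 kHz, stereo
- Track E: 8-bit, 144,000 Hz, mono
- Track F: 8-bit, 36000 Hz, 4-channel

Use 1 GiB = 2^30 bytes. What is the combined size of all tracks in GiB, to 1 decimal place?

1.2 GiB

exactly 20 minutes = 1,200 s.
Track A: 44,100 × 1,200 × 1 × 1 = 52,920,000 bytes.
Track B: 11,025 × 1,200 × 4 × 1 = 52,920,000 bytes.
Track C: 44,100 × 1,200 × 3 × 1 = 158,760,000 bytes.
Track D: 88,200 × 1,200 × 3 × 2 = 635,040,000 bytes.
Track E: 144,000 × 1,200 × 1 × 1 = 172,800,000 bytes.
Track F: 36,000 × 1,200 × 1 × 4 = 172,800,000 bytes.
Total = 1,245,240,000 bytes = 1.2 GiB.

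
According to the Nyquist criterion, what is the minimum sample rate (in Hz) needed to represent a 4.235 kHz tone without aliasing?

Minimum sample rate = 2 × 4,235 Hz = 8,470 Hz.

8,470 Hz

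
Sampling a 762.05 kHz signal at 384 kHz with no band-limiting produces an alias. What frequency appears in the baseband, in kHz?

5.95 kHz

Nyquist = 384,000/2 = 192,000 Hz; 762,050 Hz exceeds it.
Alias = |762,050 − 2×384,000| = |762,050 − 768,000| = 5,950 Hz = 5.95 kHz.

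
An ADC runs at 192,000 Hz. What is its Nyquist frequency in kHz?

96 kHz

Nyquist frequency = sample rate / 2 = 192,000 / 2 = 96 kHz.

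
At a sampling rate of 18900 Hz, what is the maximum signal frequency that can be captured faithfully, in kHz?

Nyquist frequency = sample rate / 2 = 18,900 / 2 = 9.45 kHz.

9.45 kHz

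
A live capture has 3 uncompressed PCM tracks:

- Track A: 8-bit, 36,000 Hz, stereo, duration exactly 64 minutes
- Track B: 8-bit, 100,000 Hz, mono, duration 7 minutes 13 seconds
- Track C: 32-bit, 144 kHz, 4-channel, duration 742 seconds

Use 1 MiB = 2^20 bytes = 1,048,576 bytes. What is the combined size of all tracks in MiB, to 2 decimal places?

Track A: exactly 64 minutes = 3,840 s; 36,000 × 3,840 × 1 × 2 = 276,480,000 bytes.
Track B: 7 minutes 13 seconds = 433 s; 100,000 × 433 × 1 × 1 = 43,300,000 bytes.
Track C: 144,000 × 742 × 4 × 4 = 1,709,568,000 bytes.
Total = 2,029,348,000 bytes = 1935.34 MiB.

1935.34 MiB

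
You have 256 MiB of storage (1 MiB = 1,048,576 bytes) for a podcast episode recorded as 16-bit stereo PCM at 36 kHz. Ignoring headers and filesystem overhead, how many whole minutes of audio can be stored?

31 minutes

Uncompressed byte rate = 36,000 × 2 × 2 = 144,000 bytes/s.
Capacity = 256 × 1,048,576 = 268,435,456 bytes.
268,435,456 / 144,000 ≈ 1864.14 s → 31 minutes.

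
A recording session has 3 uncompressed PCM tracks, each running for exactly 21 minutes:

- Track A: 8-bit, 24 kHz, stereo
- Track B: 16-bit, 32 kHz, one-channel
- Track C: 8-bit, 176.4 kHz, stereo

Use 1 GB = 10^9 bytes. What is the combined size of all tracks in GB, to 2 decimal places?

exactly 21 minutes = 1,260 s.
Track A: 24,000 × 1,260 × 1 × 2 = 60,480,000 bytes.
Track B: 32,000 × 1,260 × 2 × 1 = 80,640,000 bytes.
Track C: 176,400 × 1,260 × 1 × 2 = 444,528,000 bytes.
Total = 585,648,000 bytes = 0.59 GB.

0.59 GB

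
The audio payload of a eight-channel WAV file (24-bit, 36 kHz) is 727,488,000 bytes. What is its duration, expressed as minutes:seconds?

14:02

Byte rate = 36,000 × 3 × 8 = 864,000 bytes/s.
Duration = 727,488,000 / 864,000 = 842 s.
842 s = 14:02.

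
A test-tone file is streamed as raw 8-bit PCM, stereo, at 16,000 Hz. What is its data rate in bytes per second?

Bit rate = 16,000 × 8 × 2 = 256,000 bits/s.
256,000 / 8 = 32,000 bytes/s.

32,000 bytes/s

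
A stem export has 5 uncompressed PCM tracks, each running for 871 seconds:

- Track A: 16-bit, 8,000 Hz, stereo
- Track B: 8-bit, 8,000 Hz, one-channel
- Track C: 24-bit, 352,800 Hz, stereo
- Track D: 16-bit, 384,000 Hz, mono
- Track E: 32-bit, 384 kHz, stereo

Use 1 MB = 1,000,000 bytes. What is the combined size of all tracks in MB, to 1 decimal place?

Track A: 8,000 × 871 × 2 × 2 = 27,872,000 bytes.
Track B: 8,000 × 871 × 1 × 1 = 6,968,000 bytes.
Track C: 352,800 × 871 × 3 × 2 = 1,843,732,800 bytes.
Track D: 384,000 × 871 × 2 × 1 = 668,928,000 bytes.
Track E: 384,000 × 871 × 4 × 2 = 2,675,712,000 bytes.
Total = 5,223,212,800 bytes = 5223.2 MB.

5223.2 MB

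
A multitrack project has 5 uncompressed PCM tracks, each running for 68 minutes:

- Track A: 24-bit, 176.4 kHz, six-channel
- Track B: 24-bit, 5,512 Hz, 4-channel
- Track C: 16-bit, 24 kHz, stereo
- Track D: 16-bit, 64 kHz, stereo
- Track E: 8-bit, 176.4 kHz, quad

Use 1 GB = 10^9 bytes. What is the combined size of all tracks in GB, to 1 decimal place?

17.5 GB

68 minutes = 4,080 s.
Track A: 176,400 × 4,080 × 3 × 6 = 12,954,816,000 bytes.
Track B: 5,512 × 4,080 × 3 × 4 = 269,867,520 bytes.
Track C: 24,000 × 4,080 × 2 × 2 = 391,680,000 bytes.
Track D: 64,000 × 4,080 × 2 × 2 = 1,044,480,000 bytes.
Track E: 176,400 × 4,080 × 1 × 4 = 2,878,848,000 bytes.
Total = 17,539,691,520 bytes = 17.5 GB.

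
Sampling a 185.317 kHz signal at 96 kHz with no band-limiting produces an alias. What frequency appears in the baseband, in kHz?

6.683 kHz

Nyquist = 96,000/2 = 48,000 Hz; 185,317 Hz exceeds it.
Alias = |185,317 − 2×96,000| = |185,317 − 192,000| = 6,683 Hz = 6.683 kHz.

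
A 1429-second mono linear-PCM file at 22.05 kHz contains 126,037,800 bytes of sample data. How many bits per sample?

Bytes per sample = 126,037,800 / (22,050 × 1,429 × 1) = 126,037,800 / 31,509,450 = 4.
Bit depth = 4 × 8 = 32 bits.

32 bits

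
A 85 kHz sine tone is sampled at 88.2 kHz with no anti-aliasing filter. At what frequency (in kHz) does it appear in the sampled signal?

Nyquist = 88,200/2 = 44,100 Hz; 85,000 Hz exceeds it.
Alias = |85,000 − 1×88,200| = |85,000 − 88,200| = 3,200 Hz = 3.2 kHz.

3.2 kHz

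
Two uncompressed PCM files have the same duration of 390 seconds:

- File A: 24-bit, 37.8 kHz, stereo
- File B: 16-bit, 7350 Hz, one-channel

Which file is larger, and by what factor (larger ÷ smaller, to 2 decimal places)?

File A: 37,800 × 3 × 2 = 226,800 bytes/s.
File B: 7,350 × 2 × 1 = 14,700 bytes/s.
File A is larger; ratio = 88,452,000 / 5,733,000 = 15.43.

File A, by a factor of 15.43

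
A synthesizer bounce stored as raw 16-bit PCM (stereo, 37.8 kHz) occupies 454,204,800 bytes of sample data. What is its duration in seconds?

Byte rate = 37,800 × 2 × 2 = 151,200 bytes/s.
Duration = 454,204,800 / 151,200 = 3,004 s.

3,004 seconds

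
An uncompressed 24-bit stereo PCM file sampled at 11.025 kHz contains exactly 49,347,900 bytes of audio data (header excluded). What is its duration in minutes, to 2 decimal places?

12.43 minutes

Byte rate = 11,025 × 3 × 2 = 66,150 bytes/s.
Duration = 49,347,900 / 66,150 = 746 s.
746 s / 60 = 12.43 minutes.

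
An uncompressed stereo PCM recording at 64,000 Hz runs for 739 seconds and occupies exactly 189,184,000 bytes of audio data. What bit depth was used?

16 bits

Bytes per sample = 189,184,000 / (64,000 × 739 × 2) = 189,184,000 / 94,592,000 = 2.
Bit depth = 2 × 8 = 16 bits.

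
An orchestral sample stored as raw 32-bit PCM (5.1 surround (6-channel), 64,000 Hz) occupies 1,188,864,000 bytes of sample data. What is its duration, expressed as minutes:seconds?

12:54

Byte rate = 64,000 × 4 × 6 = 1,536,000 bytes/s.
Duration = 1,188,864,000 / 1,536,000 = 774 s.
774 s = 12:54.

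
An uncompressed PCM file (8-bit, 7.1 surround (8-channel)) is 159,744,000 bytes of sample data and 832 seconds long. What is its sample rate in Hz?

Bytes = sample_rate × seconds × bytes_per_sample × channels.
sample_rate = 159,744,000 / (832 × 1 × 8) = 159,744,000 / 6,656 = 24,000 Hz.

24,000 Hz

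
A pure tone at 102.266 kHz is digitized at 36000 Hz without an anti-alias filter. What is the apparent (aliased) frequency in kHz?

Nyquist = 36,000/2 = 18,000 Hz; 102,266 Hz exceeds it.
Alias = |102,266 − 3×36,000| = |102,266 − 108,000| = 5,734 Hz = 5.734 kHz.

5.734 kHz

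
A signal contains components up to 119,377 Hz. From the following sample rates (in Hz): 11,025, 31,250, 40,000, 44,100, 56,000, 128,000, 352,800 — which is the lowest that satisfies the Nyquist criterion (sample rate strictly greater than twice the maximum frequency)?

352,800 Hz

Need sample rate > 2 × 119,377 = 238,754 Hz.
Lowest listed rate above 238,754 Hz is 352,800 Hz.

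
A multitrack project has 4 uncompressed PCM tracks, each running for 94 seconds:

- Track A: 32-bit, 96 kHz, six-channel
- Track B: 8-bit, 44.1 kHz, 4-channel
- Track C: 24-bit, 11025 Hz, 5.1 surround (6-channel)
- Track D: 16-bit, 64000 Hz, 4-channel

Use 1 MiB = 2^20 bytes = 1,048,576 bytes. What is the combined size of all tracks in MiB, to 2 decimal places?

286.04 MiB

Track A: 96,000 × 94 × 4 × 6 = 216,576,000 bytes.
Track B: 44,100 × 94 × 1 × 4 = 16,581,600 bytes.
Track C: 11,025 × 94 × 3 × 6 = 18,654,300 bytes.
Track D: 64,000 × 94 × 2 × 4 = 48,128,000 bytes.
Total = 299,939,900 bytes = 286.04 MiB.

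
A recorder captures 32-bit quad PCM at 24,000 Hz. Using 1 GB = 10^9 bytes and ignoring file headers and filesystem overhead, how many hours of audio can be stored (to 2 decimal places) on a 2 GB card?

1.45 hours

Uncompressed byte rate = 24,000 × 4 × 4 = 384,000 bytes/s.
Capacity = 2 × 1,000,000,000 = 2,000,000,000 bytes.
2,000,000,000 / 384,000 ≈ 5208.33 s → 1.45 hours.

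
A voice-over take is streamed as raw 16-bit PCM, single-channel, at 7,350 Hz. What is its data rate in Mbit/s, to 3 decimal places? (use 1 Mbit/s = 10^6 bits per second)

0.118 Mbit/s

Bit rate = 7,350 × 16 × 1 = 117,600 bits/s.
= 0.118 Mbit/s.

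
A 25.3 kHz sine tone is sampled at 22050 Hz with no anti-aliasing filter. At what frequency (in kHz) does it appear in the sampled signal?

3.25 kHz

Nyquist = 22,050/2 = 11,025 Hz; 25,300 Hz exceeds it.
Alias = |25,300 − 1×22,050| = |25,300 − 22,050| = 3,250 Hz = 3.25 kHz.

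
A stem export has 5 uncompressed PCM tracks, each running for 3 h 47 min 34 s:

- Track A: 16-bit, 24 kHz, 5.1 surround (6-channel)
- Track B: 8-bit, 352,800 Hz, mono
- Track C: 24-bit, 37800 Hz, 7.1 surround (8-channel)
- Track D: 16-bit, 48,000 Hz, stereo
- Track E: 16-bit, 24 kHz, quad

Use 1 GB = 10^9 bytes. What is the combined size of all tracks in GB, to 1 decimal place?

26.4 GB

3 h 47 min 34 s = 13,654 s.
Track A: 24,000 × 13,654 × 2 × 6 = 3,932,352,000 bytes.
Track B: 352,800 × 13,654 × 1 × 1 = 4,817,131,200 bytes.
Track C: 37,800 × 13,654 × 3 × 8 = 12,386,908,800 bytes.
Track D: 48,000 × 13,654 × 2 × 2 = 2,621,568,000 bytes.
Track E: 24,000 × 13,654 × 2 × 4 = 2,621,568,000 bytes.
Total = 26,379,528,000 bytes = 26.4 GB.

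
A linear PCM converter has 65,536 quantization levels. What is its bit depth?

16 bits

log2(65,536) = 16.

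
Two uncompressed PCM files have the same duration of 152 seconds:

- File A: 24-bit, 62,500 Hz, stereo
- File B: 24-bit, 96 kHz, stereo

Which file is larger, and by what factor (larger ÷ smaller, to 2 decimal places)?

File A: 62,500 × 3 × 2 = 375,000 bytes/s.
File B: 96,000 × 3 × 2 = 576,000 bytes/s.
File B is larger; ratio = 87,552,000 / 57,000,000 = 1.54.

File B, by a factor of 1.54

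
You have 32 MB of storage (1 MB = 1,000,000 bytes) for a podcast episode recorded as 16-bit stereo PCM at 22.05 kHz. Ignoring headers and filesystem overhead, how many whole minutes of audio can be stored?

6 minutes

Uncompressed byte rate = 22,050 × 2 × 2 = 88,200 bytes/s.
Capacity = 32 × 1,000,000 = 32,000,000 bytes.
32,000,000 / 88,200 ≈ 362.81 s → 6 minutes.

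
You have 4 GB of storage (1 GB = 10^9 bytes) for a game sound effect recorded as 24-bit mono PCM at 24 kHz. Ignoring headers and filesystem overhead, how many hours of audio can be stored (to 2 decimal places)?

Uncompressed byte rate = 24,000 × 3 × 1 = 72,000 bytes/s.
Capacity = 4 × 1,000,000,000 = 4,000,000,000 bytes.
4,000,000,000 / 72,000 ≈ 55555.56 s → 15.43 hours.

15.43 hours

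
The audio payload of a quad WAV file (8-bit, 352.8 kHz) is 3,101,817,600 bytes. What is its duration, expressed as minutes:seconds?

36:38

Byte rate = 352,800 × 1 × 4 = 1,411,200 bytes/s.
Duration = 3,101,817,600 / 1,411,200 = 2,198 s.
2,198 s = 36:38.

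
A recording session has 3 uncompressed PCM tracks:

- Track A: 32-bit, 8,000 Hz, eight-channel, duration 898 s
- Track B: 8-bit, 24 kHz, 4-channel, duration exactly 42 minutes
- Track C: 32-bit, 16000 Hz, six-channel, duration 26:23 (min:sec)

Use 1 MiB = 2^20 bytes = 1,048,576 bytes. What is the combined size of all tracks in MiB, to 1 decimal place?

Track A: 8,000 × 898 × 4 × 8 = 229,888,000 bytes.
Track B: exactly 42 minutes = 2,520 s; 24,000 × 2,520 × 1 × 4 = 241,920,000 bytes.
Track C: 26:23 (min:sec) = 1,583 s; 16,000 × 1,583 × 4 × 6 = 607,872,000 bytes.
Total = 1,079,680,000 bytes = 1029.7 MiB.

1029.7 MiB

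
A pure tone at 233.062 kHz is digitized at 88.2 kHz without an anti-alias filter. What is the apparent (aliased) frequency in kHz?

Nyquist = 88,200/2 = 44,100 Hz; 233,062 Hz exceeds it.
Alias = |233,062 − 3×88,200| = |233,062 − 264,600| = 31,538 Hz = 31.538 kHz.

31.538 kHz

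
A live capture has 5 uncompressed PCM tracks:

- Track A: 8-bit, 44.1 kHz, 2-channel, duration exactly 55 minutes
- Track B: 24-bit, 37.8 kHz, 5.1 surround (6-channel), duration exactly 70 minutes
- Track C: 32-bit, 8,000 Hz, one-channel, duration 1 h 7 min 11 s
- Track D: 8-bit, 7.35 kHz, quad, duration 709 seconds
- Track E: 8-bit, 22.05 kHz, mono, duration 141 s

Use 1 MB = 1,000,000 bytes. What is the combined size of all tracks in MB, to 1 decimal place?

Track A: exactly 55 minutes = 3,300 s; 44,100 × 3,300 × 1 × 2 = 291,060,000 bytes.
Track B: exactly 70 minutes = 4,200 s; 37,800 × 4,200 × 3 × 6 = 2,857,680,000 bytes.
Track C: 1 h 7 min 11 s = 4,031 s; 8,000 × 4,031 × 4 × 1 = 128,992,000 bytes.
Track D: 7,350 × 709 × 1 × 4 = 20,844,600 bytes.
Track E: 22,050 × 141 × 1 × 1 = 3,109,050 bytes.
Total = 3,301,685,650 bytes = 3301.7 MB.

3301.7 MB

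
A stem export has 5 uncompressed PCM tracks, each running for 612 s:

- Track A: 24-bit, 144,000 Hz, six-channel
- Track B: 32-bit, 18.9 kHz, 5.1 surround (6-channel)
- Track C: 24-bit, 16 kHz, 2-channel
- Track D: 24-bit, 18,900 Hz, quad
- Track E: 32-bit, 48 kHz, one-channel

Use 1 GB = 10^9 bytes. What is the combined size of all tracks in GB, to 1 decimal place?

2.2 GB

Track A: 144,000 × 612 × 3 × 6 = 1,586,304,000 bytes.
Track B: 18,900 × 612 × 4 × 6 = 277,603,200 bytes.
Track C: 16,000 × 612 × 3 × 2 = 58,752,000 bytes.
Track D: 18,900 × 612 × 3 × 4 = 138,801,600 bytes.
Track E: 48,000 × 612 × 4 × 1 = 117,504,000 bytes.
Total = 2,178,964,800 bytes = 2.2 GB.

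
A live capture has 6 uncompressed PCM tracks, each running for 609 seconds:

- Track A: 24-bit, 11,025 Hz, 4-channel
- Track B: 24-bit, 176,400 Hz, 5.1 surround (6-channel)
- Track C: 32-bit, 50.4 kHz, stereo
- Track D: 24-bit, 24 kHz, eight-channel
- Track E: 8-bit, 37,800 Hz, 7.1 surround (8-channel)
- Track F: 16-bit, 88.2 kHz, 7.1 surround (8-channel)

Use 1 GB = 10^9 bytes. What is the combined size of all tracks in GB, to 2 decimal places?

3.65 GB

Track A: 11,025 × 609 × 3 × 4 = 80,570,700 bytes.
Track B: 176,400 × 609 × 3 × 6 = 1,933,696,800 bytes.
Track C: 50,400 × 609 × 4 × 2 = 245,548,800 bytes.
Track D: 24,000 × 609 × 3 × 8 = 350,784,000 bytes.
Track E: 37,800 × 609 × 1 × 8 = 184,161,600 bytes.
Track F: 88,200 × 609 × 2 × 8 = 859,420,800 bytes.
Total = 3,654,182,700 bytes = 3.65 GB.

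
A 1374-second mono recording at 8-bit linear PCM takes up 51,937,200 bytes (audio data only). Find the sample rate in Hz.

37,800 Hz

Bytes = sample_rate × seconds × bytes_per_sample × channels.
sample_rate = 51,937,200 / (1,374 × 1 × 1) = 51,937,200 / 1,374 = 37,800 Hz.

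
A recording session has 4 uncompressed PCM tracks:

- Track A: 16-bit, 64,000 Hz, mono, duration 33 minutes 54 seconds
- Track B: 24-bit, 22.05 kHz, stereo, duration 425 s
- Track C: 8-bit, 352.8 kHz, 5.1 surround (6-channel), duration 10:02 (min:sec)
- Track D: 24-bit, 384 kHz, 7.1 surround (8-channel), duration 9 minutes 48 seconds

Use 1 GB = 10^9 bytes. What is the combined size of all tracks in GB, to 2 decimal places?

Track A: 33 minutes 54 seconds = 2,034 s; 64,000 × 2,034 × 2 × 1 = 260,352,000 bytes.
Track B: 22,050 × 425 × 3 × 2 = 56,227,500 bytes.
Track C: 10:02 (min:sec) = 602 s; 352,800 × 602 × 1 × 6 = 1,274,313,600 bytes.
Track D: 9 minutes 48 seconds = 588 s; 384,000 × 588 × 3 × 8 = 5,419,008,000 bytes.
Total = 7,009,901,100 bytes = 7.01 GB.

7.01 GB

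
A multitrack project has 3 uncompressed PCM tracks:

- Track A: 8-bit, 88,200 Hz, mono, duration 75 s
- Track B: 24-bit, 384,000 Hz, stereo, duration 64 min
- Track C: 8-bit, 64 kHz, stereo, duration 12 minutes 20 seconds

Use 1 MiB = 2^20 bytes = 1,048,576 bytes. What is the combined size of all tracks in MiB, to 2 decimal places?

Track A: 88,200 × 75 × 1 × 1 = 6,615,000 bytes.
Track B: 64 min = 3,840 s; 384,000 × 3,840 × 3 × 2 = 8,847,360,000 bytes.
Track C: 12 minutes 20 seconds = 740 s; 64,000 × 740 × 1 × 2 = 94,720,000 bytes.
Total = 8,948,695,000 bytes = 8534.14 MiB.

8534.14 MiB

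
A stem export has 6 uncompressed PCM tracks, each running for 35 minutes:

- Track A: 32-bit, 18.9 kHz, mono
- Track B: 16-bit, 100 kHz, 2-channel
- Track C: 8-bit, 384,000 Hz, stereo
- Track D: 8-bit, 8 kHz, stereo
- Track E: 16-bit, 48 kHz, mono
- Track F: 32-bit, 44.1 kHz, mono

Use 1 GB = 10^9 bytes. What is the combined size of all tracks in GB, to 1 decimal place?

35 minutes = 2,100 s.
Track A: 18,900 × 2,100 × 4 × 1 = 158,760,000 bytes.
Track B: 100,000 × 2,100 × 2 × 2 = 840,000,000 bytes.
Track C: 384,000 × 2,100 × 1 × 2 = 1,612,800,000 bytes.
Track D: 8,000 × 2,100 × 1 × 2 = 33,600,000 bytes.
Track E: 48,000 × 2,100 × 2 × 1 = 201,600,000 bytes.
Track F: 44,100 × 2,100 × 4 × 1 = 370,440,000 bytes.
Total = 3,217,200,000 bytes = 3.2 GB.

3.2 GB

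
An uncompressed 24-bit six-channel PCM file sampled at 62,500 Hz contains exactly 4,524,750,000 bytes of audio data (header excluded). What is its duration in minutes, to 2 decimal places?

Byte rate = 62,500 × 3 × 6 = 1,125,000 bytes/s.
Duration = 4,524,750,000 / 1,125,000 = 4,022 s.
4,022 s / 60 = 67.03 minutes.

67.03 minutes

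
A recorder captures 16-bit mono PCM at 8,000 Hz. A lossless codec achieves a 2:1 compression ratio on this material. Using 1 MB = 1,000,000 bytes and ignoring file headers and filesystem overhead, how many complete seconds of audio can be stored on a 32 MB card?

Uncompressed byte rate = 8,000 × 2 × 1 = 16,000 bytes/s.
After 2:1 compression, effective rate ≈ 8000 bytes/s.
Capacity = 32 × 1,000,000 = 32,000,000 bytes.
32,000,000 / effective rate ≈ 4000 s → 4,000 seconds.

4,000 seconds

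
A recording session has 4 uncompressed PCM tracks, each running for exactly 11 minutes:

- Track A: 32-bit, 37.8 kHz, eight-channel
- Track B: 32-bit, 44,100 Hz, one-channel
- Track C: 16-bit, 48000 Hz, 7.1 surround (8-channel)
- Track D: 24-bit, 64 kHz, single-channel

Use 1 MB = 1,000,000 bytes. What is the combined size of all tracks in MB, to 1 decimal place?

exactly 11 minutes = 660 s.
Track A: 37,800 × 660 × 4 × 8 = 798,336,000 bytes.
Track B: 44,100 × 660 × 4 × 1 = 116,424,000 bytes.
Track C: 48,000 × 660 × 2 × 8 = 506,880,000 bytes.
Track D: 64,000 × 660 × 3 × 1 = 126,720,000 bytes.
Total = 1,548,360,000 bytes = 1548.4 MB.

1548.4 MB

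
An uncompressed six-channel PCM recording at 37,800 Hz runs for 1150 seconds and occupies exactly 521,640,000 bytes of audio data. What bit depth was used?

16 bits

Bytes per sample = 521,640,000 / (37,800 × 1,150 × 6) = 521,640,000 / 260,820,000 = 2.
Bit depth = 2 × 8 = 16 bits.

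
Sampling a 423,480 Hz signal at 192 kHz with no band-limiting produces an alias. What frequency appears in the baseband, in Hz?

39,480 Hz

Nyquist = 192,000/2 = 96,000 Hz; 423,480 Hz exceeds it.
Alias = |423,480 − 2×192,000| = |423,480 − 384,000| = 39,480 Hz.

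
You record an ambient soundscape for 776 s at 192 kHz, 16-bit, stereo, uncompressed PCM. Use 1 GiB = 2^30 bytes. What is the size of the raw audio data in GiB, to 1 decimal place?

Bytes = 192,000 samples/s × 776 s × 2 bytes/sample × 2 ch = 595,968,000 bytes.
595,968,000 / 1,073,741,824 = 0.6 GiB.

0.6 GiB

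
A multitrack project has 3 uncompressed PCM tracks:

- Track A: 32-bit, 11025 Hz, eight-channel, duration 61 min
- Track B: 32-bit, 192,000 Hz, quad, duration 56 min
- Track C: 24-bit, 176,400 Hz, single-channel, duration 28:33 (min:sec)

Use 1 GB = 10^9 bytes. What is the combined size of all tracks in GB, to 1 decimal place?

Track A: 61 min = 3,660 s; 11,025 × 3,660 × 4 × 8 = 1,291,248,000 bytes.
Track B: 56 min = 3,360 s; 192,000 × 3,360 × 4 × 4 = 10,321,920,000 bytes.
Track C: 28:33 (min:sec) = 1,713 s; 176,400 × 1,713 × 3 × 1 = 906,519,600 bytes.
Total = 12,519,687,600 bytes = 12.5 GB.

12.5 GB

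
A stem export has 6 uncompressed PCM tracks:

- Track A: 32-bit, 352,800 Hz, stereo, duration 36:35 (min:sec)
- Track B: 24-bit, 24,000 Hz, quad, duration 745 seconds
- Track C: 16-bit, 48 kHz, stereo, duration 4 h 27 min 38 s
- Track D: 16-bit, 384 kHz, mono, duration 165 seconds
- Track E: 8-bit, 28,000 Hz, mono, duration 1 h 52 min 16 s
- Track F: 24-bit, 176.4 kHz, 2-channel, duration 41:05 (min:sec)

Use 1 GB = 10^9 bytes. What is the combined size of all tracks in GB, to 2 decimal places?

12.42 GB

Track A: 36:35 (min:sec) = 2,195 s; 352,800 × 2,195 × 4 × 2 = 6,195,168,000 bytes.
Track B: 24,000 × 745 × 3 × 4 = 214,560,000 bytes.
Track C: 4 h 27 min 38 s = 16,058 s; 48,000 × 16,058 × 2 × 2 = 3,083,136,000 bytes.
Track D: 384,000 × 165 × 2 × 1 = 126,720,000 bytes.
Track E: 1 h 52 min 16 s = 6,736 s; 28,000 × 6,736 × 1 × 1 = 188,608,000 bytes.
Track F: 41:05 (min:sec) = 2,465 s; 176,400 × 2,465 × 3 × 2 = 2,608,956,000 bytes.
Total = 12,417,148,000 bytes = 12.42 GB.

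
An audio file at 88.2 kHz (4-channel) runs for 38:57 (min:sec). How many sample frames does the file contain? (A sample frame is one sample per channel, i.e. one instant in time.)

206,123,400 sample frames

38:57 (min:sec) = 2,337 s.
88,200 samples/s × 2,337 s = 206,123,400 frames.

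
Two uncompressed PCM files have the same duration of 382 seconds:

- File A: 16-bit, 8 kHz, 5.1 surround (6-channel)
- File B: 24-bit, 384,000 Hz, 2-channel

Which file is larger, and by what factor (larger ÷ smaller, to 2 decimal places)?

File A: 8,000 × 2 × 6 = 96,000 bytes/s.
File B: 384,000 × 3 × 2 = 2,304,000 bytes/s.
File B is larger; ratio = 880,128,000 / 36,672,000 = 24.00.

File B, by a factor of 24.00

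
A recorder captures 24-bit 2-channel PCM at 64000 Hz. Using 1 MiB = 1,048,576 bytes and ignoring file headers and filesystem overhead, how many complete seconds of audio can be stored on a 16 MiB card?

43 seconds

Uncompressed byte rate = 64,000 × 3 × 2 = 384,000 bytes/s.
Capacity = 16 × 1,048,576 = 16,777,216 bytes.
16,777,216 / 384,000 ≈ 43.69 s → 43 seconds.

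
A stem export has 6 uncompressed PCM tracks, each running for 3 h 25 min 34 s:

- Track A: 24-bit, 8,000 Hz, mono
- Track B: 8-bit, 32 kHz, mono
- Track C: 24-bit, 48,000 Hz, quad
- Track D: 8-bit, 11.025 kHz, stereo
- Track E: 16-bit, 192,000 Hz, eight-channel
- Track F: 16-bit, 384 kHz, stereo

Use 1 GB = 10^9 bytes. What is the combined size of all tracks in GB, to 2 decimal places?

64.90 GB

3 h 25 min 34 s = 12,334 s.
Track A: 8,000 × 12,334 × 3 × 1 = 296,016,000 bytes.
Track B: 32,000 × 12,334 × 1 × 1 = 394,688,000 bytes.
Track C: 48,000 × 12,334 × 3 × 4 = 7,104,384,000 bytes.
Track D: 11,025 × 12,334 × 1 × 2 = 271,964,700 bytes.
Track E: 192,000 × 12,334 × 2 × 8 = 37,890,048,000 bytes.
Track F: 384,000 × 12,334 × 2 × 2 = 18,945,024,000 bytes.
Total = 64,902,124,700 bytes = 64.90 GB.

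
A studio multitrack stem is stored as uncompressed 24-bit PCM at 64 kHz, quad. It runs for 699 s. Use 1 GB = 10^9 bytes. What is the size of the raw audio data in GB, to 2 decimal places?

Bytes = 64,000 samples/s × 699 s × 3 bytes/sample × 4 ch = 536,832,000 bytes.
536,832,000 / 1,000,000,000 = 0.54 GB.

0.54 GB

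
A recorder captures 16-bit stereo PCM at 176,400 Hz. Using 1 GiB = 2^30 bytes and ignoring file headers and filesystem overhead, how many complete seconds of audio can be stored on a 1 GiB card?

1,521 seconds

Uncompressed byte rate = 176,400 × 2 × 2 = 705,600 bytes/s.
Capacity = 1 × 1,073,741,824 = 1,073,741,824 bytes.
1,073,741,824 / 705,600 ≈ 1521.74 s → 1,521 seconds.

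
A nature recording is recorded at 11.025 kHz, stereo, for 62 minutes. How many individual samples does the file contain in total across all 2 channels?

82,026,000 samples

62 minutes = 3,720 s.
11,025 × 3,720 s × 2 ch = 82,026,000 samples.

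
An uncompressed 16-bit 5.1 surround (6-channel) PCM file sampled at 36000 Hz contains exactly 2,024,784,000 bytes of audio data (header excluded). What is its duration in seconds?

4,687 seconds

Byte rate = 36,000 × 2 × 6 = 432,000 bytes/s.
Duration = 2,024,784,000 / 432,000 = 4,687 s.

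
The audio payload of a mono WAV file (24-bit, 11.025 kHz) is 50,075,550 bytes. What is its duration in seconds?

1,514 seconds

Byte rate = 11,025 × 3 × 1 = 33,075 bytes/s.
Duration = 50,075,550 / 33,075 = 1,514 s.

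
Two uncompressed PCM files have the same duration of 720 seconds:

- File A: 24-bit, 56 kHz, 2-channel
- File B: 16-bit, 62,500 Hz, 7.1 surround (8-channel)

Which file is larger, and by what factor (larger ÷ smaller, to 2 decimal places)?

File B, by a factor of 2.98

File A: 56,000 × 3 × 2 = 336,000 bytes/s.
File B: 62,500 × 2 × 8 = 1,000,000 bytes/s.
File B is larger; ratio = 720,000,000 / 241,920,000 = 2.98.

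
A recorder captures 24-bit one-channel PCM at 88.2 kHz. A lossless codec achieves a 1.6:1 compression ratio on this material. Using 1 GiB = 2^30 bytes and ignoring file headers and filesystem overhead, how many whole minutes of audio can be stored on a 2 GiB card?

216 minutes

Uncompressed byte rate = 88,200 × 3 × 1 = 264,600 bytes/s.
After 1.6:1 compression, effective rate ≈ 165375 bytes/s.
Capacity = 2 × 1,073,741,824 = 2,147,483,648 bytes.
2,147,483,648 / effective rate ≈ 12985.54 s → 216 minutes.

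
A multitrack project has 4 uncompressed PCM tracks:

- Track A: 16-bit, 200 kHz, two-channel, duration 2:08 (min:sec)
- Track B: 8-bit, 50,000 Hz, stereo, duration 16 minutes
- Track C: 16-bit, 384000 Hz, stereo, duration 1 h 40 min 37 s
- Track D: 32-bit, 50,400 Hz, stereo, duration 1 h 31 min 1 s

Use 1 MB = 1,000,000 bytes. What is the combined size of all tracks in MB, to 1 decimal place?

Track A: 2:08 (min:sec) = 128 s; 200,000 × 128 × 2 × 2 = 102,400,000 bytes.
Track B: 16 minutes = 960 s; 50,000 × 960 × 1 × 2 = 96,000,000 bytes.
Track C: 1 h 40 min 37 s = 6,037 s; 384,000 × 6,037 × 2 × 2 = 9,272,832,000 bytes.
Track D: 1 h 31 min 1 s = 5,461 s; 50,400 × 5,461 × 4 × 2 = 2,201,875,200 bytes.
Total = 11,673,107,200 bytes = 11673.1 MB.

11673.1 MB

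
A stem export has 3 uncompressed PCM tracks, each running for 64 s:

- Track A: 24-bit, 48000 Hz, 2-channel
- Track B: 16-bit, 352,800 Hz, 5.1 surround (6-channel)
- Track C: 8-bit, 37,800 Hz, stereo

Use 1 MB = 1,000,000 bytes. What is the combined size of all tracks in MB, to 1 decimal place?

Track A: 48,000 × 64 × 3 × 2 = 18,432,000 bytes.
Track B: 352,800 × 64 × 2 × 6 = 270,950,400 bytes.
Track C: 37,800 × 64 × 1 × 2 = 4,838,400 bytes.
Total = 294,220,800 bytes = 294.2 MB.

294.2 MB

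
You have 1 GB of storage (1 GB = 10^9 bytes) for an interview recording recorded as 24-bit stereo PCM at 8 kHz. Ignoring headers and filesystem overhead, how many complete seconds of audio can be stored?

20,833 seconds

Uncompressed byte rate = 8,000 × 3 × 2 = 48,000 bytes/s.
Capacity = 1 × 1,000,000,000 = 1,000,000,000 bytes.
1,000,000,000 / 48,000 ≈ 20833.33 s → 20,833 seconds.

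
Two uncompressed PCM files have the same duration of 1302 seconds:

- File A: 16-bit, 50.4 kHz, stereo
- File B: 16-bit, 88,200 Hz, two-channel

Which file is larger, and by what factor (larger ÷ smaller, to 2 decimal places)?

File A: 50,400 × 2 × 2 = 201,600 bytes/s.
File B: 88,200 × 2 × 2 = 352,800 bytes/s.
File B is larger; ratio = 459,345,600 / 262,483,200 = 1.75.

File B, by a factor of 1.75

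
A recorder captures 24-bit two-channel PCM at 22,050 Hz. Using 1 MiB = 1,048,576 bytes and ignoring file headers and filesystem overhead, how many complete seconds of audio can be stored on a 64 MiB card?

Uncompressed byte rate = 22,050 × 3 × 2 = 132,300 bytes/s.
Capacity = 64 × 1,048,576 = 67,108,864 bytes.
67,108,864 / 132,300 ≈ 507.25 s → 507 seconds.

507 seconds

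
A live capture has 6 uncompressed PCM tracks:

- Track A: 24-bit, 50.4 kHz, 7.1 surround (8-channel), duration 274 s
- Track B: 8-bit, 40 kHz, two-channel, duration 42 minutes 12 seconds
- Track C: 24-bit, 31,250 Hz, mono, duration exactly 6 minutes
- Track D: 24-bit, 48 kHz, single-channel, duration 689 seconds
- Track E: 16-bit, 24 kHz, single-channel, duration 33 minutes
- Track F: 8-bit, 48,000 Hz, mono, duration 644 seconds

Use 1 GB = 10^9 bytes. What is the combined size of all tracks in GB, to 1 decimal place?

Track A: 50,400 × 274 × 3 × 8 = 331,430,400 bytes.
Track B: 42 minutes 12 seconds = 2,532 s; 40,000 × 2,532 × 1 × 2 = 202,560,000 bytes.
Track C: exactly 6 minutes = 360 s; 31,250 × 360 × 3 × 1 = 33,750,000 bytes.
Track D: 48,000 × 689 × 3 × 1 = 99,216,000 bytes.
Track E: 33 minutes = 1,980 s; 24,000 × 1,980 × 2 × 1 = 95,040,000 bytes.
Track F: 48,000 × 644 × 1 × 1 = 30,912,000 bytes.
Total = 792,908,400 bytes = 0.8 GB.

0.8 GB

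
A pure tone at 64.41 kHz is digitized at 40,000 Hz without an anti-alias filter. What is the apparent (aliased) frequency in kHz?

Nyquist = 40,000/2 = 20,000 Hz; 64,410 Hz exceeds it.
Alias = |64,410 − 2×40,000| = |64,410 − 80,000| = 15,590 Hz = 15.59 kHz.

15.59 kHz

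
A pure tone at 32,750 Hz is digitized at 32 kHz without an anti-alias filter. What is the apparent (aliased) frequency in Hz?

Nyquist = 32,000/2 = 16,000 Hz; 32,750 Hz exceeds it.
Alias = |32,750 − 1×32,000| = |32,750 − 32,000| = 750 Hz.

750 Hz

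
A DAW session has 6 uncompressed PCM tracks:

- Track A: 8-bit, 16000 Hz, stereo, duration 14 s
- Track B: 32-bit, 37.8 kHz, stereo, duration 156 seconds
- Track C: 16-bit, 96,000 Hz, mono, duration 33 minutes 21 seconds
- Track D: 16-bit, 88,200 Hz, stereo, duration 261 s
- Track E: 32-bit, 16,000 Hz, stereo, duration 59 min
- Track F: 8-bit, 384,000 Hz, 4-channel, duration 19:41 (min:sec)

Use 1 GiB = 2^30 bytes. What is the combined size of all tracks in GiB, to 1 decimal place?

2.6 GiB

Track A: 16,000 × 14 × 1 × 2 = 448,000 bytes.
Track B: 37,800 × 156 × 4 × 2 = 47,174,400 bytes.
Track C: 33 minutes 21 seconds = 2,001 s; 96,000 × 2,001 × 2 × 1 = 384,192,000 bytes.
Track D: 88,200 × 261 × 2 × 2 = 92,080,800 bytes.
Track E: 59 min = 3,540 s; 16,000 × 3,540 × 4 × 2 = 453,120,000 bytes.
Track F: 19:41 (min:sec) = 1,181 s; 384,000 × 1,181 × 1 × 4 = 1,814,016,000 bytes.
Total = 2,791,031,200 bytes = 2.6 GiB.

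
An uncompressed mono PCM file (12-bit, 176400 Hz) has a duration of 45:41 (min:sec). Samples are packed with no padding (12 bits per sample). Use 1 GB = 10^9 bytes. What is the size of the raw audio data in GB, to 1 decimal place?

Duration = 45:41 (min:sec) = 2,741 s.
Bits = 176,400 × 2,741 × 12 × 1 = 5,802,148,800 bits = 725,268,600 bytes.
725,268,600 / 1,000,000,000 = 0.7 GB.

0.7 GB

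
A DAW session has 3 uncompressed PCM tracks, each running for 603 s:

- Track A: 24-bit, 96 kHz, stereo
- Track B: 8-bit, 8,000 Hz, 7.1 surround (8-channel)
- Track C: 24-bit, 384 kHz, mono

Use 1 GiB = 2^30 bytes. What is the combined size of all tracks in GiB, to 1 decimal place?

Track A: 96,000 × 603 × 3 × 2 = 347,328,000 bytes.
Track B: 8,000 × 603 × 1 × 8 = 38,592,000 bytes.
Track C: 384,000 × 603 × 3 × 1 = 694,656,000 bytes.
Total = 1,080,576,000 bytes = 1.0 GiB.

1.0 GiB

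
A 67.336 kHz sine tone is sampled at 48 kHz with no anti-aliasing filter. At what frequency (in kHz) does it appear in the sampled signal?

Nyquist = 48,000/2 = 24,000 Hz; 67,336 Hz exceeds it.
Alias = |67,336 − 1×48,000| = |67,336 − 48,000| = 19,336 Hz = 19.336 kHz.

19.336 kHz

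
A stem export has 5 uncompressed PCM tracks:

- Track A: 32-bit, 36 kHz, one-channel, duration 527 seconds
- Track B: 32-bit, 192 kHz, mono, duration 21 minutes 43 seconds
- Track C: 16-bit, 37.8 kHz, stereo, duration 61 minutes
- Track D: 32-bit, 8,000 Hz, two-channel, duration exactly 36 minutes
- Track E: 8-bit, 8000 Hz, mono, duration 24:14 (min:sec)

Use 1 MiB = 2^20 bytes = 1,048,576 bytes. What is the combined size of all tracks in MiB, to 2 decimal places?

Track A: 36,000 × 527 × 4 × 1 = 75,888,000 bytes.
Track B: 21 minutes 43 seconds = 1,303 s; 192,000 × 1,303 × 4 × 1 = 1,000,704,000 bytes.
Track C: 61 minutes = 3,660 s; 37,800 × 3,660 × 2 × 2 = 553,392,000 bytes.
Track D: exactly 36 minutes = 2,160 s; 8,000 × 2,160 × 4 × 2 = 138,240,000 bytes.
Track E: 24:14 (min:sec) = 1,454 s; 8,000 × 1,454 × 1 × 1 = 11,632,000 bytes.
Total = 1,779,856,000 bytes = 1697.40 MiB.

1697.40 MiB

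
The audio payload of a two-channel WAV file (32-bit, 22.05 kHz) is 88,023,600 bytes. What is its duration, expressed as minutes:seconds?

Byte rate = 22,050 × 4 × 2 = 176,400 bytes/s.
Duration = 88,023,600 / 176,400 = 499 s.
499 s = 8:19.

8:19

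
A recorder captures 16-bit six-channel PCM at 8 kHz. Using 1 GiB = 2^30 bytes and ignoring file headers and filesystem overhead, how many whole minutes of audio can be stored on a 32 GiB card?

5,965 minutes

Uncompressed byte rate = 8,000 × 2 × 6 = 96,000 bytes/s.
Capacity = 32 × 1,073,741,824 = 34,359,738,368 bytes.
34,359,738,368 / 96,000 ≈ 357913.94 s → 5,965 minutes.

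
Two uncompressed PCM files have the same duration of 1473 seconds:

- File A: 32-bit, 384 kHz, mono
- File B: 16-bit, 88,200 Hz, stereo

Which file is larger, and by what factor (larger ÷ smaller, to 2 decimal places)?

File A: 384,000 × 4 × 1 = 1,536,000 bytes/s.
File B: 88,200 × 2 × 2 = 352,800 bytes/s.
File A is larger; ratio = 2,262,528,000 / 519,674,400 = 4.35.

File A, by a factor of 4.35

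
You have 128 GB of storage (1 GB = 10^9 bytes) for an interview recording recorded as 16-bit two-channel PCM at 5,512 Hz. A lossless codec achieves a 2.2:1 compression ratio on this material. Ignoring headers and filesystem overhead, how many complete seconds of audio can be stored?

12,772,133 seconds

Uncompressed byte rate = 5,512 × 2 × 2 = 22,048 bytes/s.
After 2.2:1 compression, effective rate ≈ 10021.82 bytes/s.
Capacity = 128 × 1,000,000,000 = 128,000,000,000 bytes.
128,000,000,000 / effective rate ≈ 12772133.53 s → 12,772,133 seconds.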